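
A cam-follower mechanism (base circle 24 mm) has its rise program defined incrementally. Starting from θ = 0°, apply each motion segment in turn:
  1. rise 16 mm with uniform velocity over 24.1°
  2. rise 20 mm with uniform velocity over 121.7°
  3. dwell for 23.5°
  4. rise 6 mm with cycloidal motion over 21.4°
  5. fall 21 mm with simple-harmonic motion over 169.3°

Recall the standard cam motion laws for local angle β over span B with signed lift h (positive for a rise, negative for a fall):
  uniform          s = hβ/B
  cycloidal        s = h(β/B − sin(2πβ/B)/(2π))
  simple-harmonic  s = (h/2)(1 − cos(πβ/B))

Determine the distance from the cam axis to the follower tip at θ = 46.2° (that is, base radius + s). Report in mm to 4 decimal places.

seg 1 [0°–24.1°] uniform, h=16: full span → s += 16 → s = 16.0000
seg 2 [24.1°–145.8°] uniform, h=20: θ=46.2° here. β=22.1, B=121.7. 20·22.1/121.7 = 3.6319 → s = 19.6319
radial distance = base radius + s = 24 + 19.6319 = 43.6319

43.6319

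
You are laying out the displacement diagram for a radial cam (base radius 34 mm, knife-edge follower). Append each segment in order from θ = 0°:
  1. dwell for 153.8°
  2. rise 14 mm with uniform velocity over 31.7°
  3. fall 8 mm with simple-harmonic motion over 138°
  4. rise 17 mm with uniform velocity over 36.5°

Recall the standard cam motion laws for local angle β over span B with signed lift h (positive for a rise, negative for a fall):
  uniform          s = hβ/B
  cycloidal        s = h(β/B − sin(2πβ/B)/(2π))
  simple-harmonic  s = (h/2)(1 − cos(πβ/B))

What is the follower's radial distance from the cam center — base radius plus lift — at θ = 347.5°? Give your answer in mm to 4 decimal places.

seg 1 [0°–153.8°] dwell: s stays 0.0000
seg 2 [153.8°–185.5°] uniform, h=14: full span → s += 14 → s = 14.0000
seg 3 [185.5°–323.5°] simple-harmonic, h=-8: full span → s += -8 → s = 6.0000
seg 4 [323.5°–360°] uniform, h=17: θ=347.5° here. β=24, B=36.5. 17·24/36.5 = 11.1781 → s = 17.1781
radial distance = base radius + s = 34 + 17.1781 = 51.1781

51.1781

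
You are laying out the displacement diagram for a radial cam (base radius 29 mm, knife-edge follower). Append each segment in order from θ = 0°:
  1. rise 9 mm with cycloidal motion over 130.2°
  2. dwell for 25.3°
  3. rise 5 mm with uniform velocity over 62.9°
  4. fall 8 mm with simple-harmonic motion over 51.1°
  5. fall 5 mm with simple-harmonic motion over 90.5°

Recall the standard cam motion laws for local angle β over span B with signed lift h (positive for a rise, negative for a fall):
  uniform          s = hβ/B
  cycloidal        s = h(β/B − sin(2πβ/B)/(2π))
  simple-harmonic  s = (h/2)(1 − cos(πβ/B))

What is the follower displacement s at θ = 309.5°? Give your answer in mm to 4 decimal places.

seg 1 [0°–130.2°] cycloidal, h=9: full span → s += 9 → s = 9.0000
seg 2 [130.2°–155.5°] dwell: s stays 9.0000
seg 3 [155.5°–218.4°] uniform, h=5: full span → s += 5 → s = 14.0000
seg 4 [218.4°–269.5°] simple-harmonic, h=-8: full span → s += -8 → s = 6.0000
seg 5 [269.5°–360°] simple-harmonic, h=-5: θ=309.5° here. β=40, B=90.5. -5/2·(1 − cos(π·0.4420)) = -2.0469 → s = 3.9531

3.9531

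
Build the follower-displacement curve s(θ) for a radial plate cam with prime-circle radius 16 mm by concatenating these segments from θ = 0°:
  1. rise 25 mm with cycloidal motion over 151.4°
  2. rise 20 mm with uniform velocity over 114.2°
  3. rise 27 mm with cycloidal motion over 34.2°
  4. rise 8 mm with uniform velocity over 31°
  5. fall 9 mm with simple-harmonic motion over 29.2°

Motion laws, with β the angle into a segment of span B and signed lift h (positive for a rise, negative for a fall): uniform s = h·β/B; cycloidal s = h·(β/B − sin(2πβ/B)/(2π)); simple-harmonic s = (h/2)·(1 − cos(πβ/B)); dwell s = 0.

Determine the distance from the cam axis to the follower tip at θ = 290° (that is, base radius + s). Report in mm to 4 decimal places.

seg 1 [0°–151.4°] cycloidal, h=25: full span → s += 25 → s = 25.0000
seg 2 [151.4°–265.6°] uniform, h=20: full span → s += 20 → s = 45.0000
seg 3 [265.6°–299.8°] cycloidal, h=27: θ=290° here. β=24.4, B=34.2. 27·(0.7135 − sin(2π·0.7135)/(2π)) = 23.4475 → s = 68.4475
radial distance = base radius + s = 16 + 68.4475 = 84.4475

84.4475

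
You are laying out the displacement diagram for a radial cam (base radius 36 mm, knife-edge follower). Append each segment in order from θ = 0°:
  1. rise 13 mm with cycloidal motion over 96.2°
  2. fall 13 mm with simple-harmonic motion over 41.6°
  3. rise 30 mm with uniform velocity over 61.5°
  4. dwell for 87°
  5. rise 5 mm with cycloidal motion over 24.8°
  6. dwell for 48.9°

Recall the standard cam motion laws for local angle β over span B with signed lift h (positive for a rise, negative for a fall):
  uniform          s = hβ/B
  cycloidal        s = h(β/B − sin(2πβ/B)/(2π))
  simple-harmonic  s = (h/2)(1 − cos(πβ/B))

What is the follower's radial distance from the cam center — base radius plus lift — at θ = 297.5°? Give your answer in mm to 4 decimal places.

seg 1 [0°–96.2°] cycloidal, h=13: full span → s += 13 → s = 13.0000
seg 2 [96.2°–137.8°] simple-harmonic, h=-13: full span → s += -13 → s = 0.0000
seg 3 [137.8°–199.3°] uniform, h=30: full span → s += 30 → s = 30.0000
seg 4 [199.3°–286.3°] dwell: s stays 30.0000
seg 5 [286.3°–311.1°] cycloidal, h=5: θ=297.5° here. β=11.2, B=24.8. 5·(0.4516 − sin(2π·0.4516)/(2π)) = 2.0198 → s = 32.0198
radial distance = base radius + s = 36 + 32.0198 = 68.0198

68.0198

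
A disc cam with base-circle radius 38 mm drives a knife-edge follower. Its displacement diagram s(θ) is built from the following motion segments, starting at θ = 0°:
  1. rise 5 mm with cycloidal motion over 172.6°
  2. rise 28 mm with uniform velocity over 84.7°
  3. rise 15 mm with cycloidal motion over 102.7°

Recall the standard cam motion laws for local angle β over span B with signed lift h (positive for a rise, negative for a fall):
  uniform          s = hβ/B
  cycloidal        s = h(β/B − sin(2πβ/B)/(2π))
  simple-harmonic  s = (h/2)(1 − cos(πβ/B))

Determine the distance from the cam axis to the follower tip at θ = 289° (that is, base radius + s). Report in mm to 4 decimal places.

seg 1 [0°–172.6°] cycloidal, h=5: full span → s += 5 → s = 5.0000
seg 2 [172.6°–257.3°] uniform, h=28: full span → s += 28 → s = 33.0000
seg 3 [257.3°–360°] cycloidal, h=15: θ=289° here. β=31.7, B=102.7. 15·(0.3087 − sin(2π·0.3087)/(2π)) = 2.4030 → s = 35.4030
radial distance = base radius + s = 38 + 35.4030 = 73.4030

73.4030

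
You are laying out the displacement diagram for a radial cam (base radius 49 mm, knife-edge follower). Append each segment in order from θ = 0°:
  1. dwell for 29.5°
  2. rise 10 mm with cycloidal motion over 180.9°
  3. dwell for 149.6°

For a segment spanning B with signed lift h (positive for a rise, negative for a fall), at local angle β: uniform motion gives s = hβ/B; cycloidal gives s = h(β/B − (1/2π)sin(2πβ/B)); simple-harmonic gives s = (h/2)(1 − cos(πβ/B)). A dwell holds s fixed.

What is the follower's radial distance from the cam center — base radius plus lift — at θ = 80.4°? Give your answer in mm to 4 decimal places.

seg 1 [0°–29.5°] dwell: s stays 0.0000
seg 2 [29.5°–210.4°] cycloidal, h=10: θ=80.4° here. β=50.9, B=180.9. 10·(0.2814 − sin(2π·0.2814)/(2π)) = 1.2530 → s = 1.2530
radial distance = base radius + s = 49 + 1.2530 = 50.2530

50.2530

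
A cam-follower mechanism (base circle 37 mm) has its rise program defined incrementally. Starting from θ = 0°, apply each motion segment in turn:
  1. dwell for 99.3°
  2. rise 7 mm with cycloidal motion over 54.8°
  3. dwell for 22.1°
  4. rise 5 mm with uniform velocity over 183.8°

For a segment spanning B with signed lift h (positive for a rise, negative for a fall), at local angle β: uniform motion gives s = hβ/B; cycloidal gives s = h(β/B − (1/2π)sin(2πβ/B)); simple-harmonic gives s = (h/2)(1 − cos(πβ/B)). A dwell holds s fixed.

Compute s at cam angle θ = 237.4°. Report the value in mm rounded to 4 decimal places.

seg 1 [0°–99.3°] dwell: s stays 0.0000
seg 2 [99.3°–154.1°] cycloidal, h=7: full span → s += 7 → s = 7.0000
seg 3 [154.1°–176.2°] dwell: s stays 7.0000
seg 4 [176.2°–360°] uniform, h=5: θ=237.4° here. β=61.2, B=183.8. 5·61.2/183.8 = 1.6649 → s = 8.6649

8.6649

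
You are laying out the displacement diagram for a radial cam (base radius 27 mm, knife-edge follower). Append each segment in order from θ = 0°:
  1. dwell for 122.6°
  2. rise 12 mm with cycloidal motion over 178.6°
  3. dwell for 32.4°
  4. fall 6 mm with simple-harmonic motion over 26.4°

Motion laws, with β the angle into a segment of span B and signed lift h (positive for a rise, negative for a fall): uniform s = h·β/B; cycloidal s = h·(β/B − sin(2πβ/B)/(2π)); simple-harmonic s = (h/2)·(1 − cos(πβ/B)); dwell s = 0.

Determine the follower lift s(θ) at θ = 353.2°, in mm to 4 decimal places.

seg 1 [0°–122.6°] dwell: s stays 0.0000
seg 2 [122.6°–301.2°] cycloidal, h=12: full span → s += 12 → s = 12.0000
seg 3 [301.2°–333.6°] dwell: s stays 12.0000
seg 4 [333.6°–360°] simple-harmonic, h=-6: θ=353.2° here. β=19.6, B=26.4. -6/2·(1 − cos(π·0.7424)) = -5.0702 → s = 6.9298

6.9298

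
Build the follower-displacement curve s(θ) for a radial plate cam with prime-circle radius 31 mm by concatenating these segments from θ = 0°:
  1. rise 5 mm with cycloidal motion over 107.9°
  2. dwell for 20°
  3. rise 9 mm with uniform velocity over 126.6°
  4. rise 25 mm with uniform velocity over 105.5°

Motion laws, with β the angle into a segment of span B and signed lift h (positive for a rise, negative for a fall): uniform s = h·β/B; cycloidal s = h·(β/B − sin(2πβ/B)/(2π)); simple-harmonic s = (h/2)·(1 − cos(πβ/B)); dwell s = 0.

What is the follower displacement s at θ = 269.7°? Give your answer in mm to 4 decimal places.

seg 1 [0°–107.9°] cycloidal, h=5: full span → s += 5 → s = 5.0000
seg 2 [107.9°–127.9°] dwell: s stays 5.0000
seg 3 [127.9°–254.5°] uniform, h=9: full span → s += 9 → s = 14.0000
seg 4 [254.5°–360°] uniform, h=25: θ=269.7° here. β=15.2, B=105.5. 25·15.2/105.5 = 3.6019 → s = 17.6019

17.6019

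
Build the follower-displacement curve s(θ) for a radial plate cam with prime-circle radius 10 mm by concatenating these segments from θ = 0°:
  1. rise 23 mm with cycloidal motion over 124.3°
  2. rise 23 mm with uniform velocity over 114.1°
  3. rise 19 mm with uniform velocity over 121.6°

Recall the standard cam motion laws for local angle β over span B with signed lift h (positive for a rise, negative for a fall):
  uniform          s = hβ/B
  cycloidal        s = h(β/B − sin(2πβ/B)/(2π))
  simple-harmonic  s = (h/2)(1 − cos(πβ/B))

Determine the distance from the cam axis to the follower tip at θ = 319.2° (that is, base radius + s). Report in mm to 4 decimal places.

seg 1 [0°–124.3°] cycloidal, h=23: full span → s += 23 → s = 23.0000
seg 2 [124.3°–238.4°] uniform, h=23: full span → s += 23 → s = 46.0000
seg 3 [238.4°–360°] uniform, h=19: θ=319.2° here. β=80.8, B=121.6. 19·80.8/121.6 = 12.6250 → s = 58.6250
radial distance = base radius + s = 10 + 58.6250 = 68.6250

68.6250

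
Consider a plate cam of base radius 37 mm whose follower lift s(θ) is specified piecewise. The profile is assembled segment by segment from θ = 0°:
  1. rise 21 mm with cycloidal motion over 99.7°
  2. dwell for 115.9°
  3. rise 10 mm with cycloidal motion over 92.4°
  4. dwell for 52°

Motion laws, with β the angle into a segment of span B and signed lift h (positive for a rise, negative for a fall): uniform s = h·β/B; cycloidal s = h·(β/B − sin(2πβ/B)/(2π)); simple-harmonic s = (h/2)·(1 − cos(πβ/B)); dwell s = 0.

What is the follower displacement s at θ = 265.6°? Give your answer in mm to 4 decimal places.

seg 1 [0°–99.7°] cycloidal, h=21: full span → s += 21 → s = 21.0000
seg 2 [99.7°–215.6°] dwell: s stays 21.0000
seg 3 [215.6°–308°] cycloidal, h=10: θ=265.6° here. β=50, B=92.4. 10·(0.5411 − sin(2π·0.5411)/(2π)) = 5.8179 → s = 26.8179

26.8179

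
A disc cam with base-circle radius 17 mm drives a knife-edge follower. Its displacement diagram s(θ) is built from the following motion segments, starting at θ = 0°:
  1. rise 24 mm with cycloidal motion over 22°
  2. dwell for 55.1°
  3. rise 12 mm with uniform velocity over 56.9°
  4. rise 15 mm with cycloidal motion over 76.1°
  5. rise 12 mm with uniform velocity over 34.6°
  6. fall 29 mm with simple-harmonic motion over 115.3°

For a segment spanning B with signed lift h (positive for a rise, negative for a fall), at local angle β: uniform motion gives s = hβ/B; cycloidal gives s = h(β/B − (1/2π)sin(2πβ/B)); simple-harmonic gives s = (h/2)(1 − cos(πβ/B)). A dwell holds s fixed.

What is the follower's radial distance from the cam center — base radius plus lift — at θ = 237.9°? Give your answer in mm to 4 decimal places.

seg 1 [0°–22°] cycloidal, h=24: full span → s += 24 → s = 24.0000
seg 2 [22°–77.1°] dwell: s stays 24.0000
seg 3 [77.1°–134°] uniform, h=12: full span → s += 12 → s = 36.0000
seg 4 [134°–210.1°] cycloidal, h=15: full span → s += 15 → s = 51.0000
seg 5 [210.1°–244.7°] uniform, h=12: θ=237.9° here. β=27.8, B=34.6. 12·27.8/34.6 = 9.6416 → s = 60.6416
radial distance = base radius + s = 17 + 60.6416 = 77.6416

77.6416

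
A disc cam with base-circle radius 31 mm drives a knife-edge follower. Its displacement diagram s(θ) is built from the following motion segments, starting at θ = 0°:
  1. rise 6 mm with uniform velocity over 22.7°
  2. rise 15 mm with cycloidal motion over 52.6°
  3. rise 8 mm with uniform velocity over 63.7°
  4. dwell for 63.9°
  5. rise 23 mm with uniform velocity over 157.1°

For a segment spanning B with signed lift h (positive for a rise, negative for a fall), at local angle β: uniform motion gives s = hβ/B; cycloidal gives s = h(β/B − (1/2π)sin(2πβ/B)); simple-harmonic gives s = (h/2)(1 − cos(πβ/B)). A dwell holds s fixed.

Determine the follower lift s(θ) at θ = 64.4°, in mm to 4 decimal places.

seg 1 [0°–22.7°] uniform, h=6: full span → s += 6 → s = 6.0000
seg 2 [22.7°–75.3°] cycloidal, h=15: θ=64.4° here. β=41.7, B=52.6. 15·(0.7928 − sin(2π·0.7928)/(2π)) = 14.1933 → s = 20.1933

20.1933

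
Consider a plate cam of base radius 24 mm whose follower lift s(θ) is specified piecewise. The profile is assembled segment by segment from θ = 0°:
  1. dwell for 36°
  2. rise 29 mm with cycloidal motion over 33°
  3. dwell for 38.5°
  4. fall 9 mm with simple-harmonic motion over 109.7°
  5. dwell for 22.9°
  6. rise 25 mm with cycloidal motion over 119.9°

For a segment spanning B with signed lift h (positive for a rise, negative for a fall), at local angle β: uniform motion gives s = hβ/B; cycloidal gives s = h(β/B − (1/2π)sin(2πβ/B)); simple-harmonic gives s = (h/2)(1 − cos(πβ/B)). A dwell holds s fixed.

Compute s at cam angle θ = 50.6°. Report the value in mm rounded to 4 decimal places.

seg 1 [0°–36°] dwell: s stays 0.0000
seg 2 [36°–69°] cycloidal, h=29: θ=50.6° here. β=14.6, B=33. 29·(0.4424 − sin(2π·0.4424)/(2π)) = 11.1968 → s = 11.1968

11.1968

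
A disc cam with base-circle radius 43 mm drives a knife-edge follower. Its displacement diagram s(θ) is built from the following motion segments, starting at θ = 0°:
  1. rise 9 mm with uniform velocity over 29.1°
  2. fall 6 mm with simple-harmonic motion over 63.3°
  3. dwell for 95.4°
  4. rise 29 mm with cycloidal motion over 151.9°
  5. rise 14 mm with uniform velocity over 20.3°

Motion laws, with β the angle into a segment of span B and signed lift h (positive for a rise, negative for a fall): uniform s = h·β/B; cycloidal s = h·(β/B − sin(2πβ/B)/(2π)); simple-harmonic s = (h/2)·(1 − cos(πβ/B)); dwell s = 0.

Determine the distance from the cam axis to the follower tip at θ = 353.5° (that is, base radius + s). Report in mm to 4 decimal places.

seg 1 [0°–29.1°] uniform, h=9: full span → s += 9 → s = 9.0000
seg 2 [29.1°–92.4°] simple-harmonic, h=-6: full span → s += -6 → s = 3.0000
seg 3 [92.4°–187.8°] dwell: s stays 3.0000
seg 4 [187.8°–339.7°] cycloidal, h=29: full span → s += 29 → s = 32.0000
seg 5 [339.7°–360°] uniform, h=14: θ=353.5° here. β=13.8, B=20.3. 14·13.8/20.3 = 9.5172 → s = 41.5172
radial distance = base radius + s = 43 + 41.5172 = 84.5172

84.5172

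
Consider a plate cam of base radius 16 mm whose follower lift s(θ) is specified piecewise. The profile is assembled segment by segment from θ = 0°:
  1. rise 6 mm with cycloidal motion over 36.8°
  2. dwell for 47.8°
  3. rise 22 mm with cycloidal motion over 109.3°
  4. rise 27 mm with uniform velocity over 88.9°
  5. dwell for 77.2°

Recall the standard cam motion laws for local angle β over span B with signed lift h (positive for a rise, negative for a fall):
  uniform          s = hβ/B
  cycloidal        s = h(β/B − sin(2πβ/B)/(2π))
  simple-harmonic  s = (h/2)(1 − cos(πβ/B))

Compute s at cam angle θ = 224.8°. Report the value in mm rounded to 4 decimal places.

seg 1 [0°–36.8°] cycloidal, h=6: full span → s += 6 → s = 6.0000
seg 2 [36.8°–84.6°] dwell: s stays 6.0000
seg 3 [84.6°–193.9°] cycloidal, h=22: full span → s += 22 → s = 28.0000
seg 4 [193.9°–282.8°] uniform, h=27: θ=224.8° here. β=30.9, B=88.9. 27·30.9/88.9 = 9.3847 → s = 37.3847

37.3847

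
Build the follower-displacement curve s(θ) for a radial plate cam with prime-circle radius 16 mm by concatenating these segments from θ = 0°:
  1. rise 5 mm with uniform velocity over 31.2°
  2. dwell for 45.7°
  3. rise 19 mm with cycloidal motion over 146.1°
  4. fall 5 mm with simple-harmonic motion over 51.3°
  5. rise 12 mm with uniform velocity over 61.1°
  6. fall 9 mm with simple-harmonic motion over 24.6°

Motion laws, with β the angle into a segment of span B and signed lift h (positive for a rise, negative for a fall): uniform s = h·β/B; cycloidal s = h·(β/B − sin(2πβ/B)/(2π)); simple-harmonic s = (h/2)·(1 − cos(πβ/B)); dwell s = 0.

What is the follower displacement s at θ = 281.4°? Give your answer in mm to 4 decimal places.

seg 1 [0°–31.2°] uniform, h=5: full span → s += 5 → s = 5.0000
seg 2 [31.2°–76.9°] dwell: s stays 5.0000
seg 3 [76.9°–223°] cycloidal, h=19: full span → s += 19 → s = 24.0000
seg 4 [223°–274.3°] simple-harmonic, h=-5: full span → s += -5 → s = 19.0000
seg 5 [274.3°–335.4°] uniform, h=12: θ=281.4° here. β=7.1, B=61.1. 12·7.1/61.1 = 1.3944 → s = 20.3944

20.3944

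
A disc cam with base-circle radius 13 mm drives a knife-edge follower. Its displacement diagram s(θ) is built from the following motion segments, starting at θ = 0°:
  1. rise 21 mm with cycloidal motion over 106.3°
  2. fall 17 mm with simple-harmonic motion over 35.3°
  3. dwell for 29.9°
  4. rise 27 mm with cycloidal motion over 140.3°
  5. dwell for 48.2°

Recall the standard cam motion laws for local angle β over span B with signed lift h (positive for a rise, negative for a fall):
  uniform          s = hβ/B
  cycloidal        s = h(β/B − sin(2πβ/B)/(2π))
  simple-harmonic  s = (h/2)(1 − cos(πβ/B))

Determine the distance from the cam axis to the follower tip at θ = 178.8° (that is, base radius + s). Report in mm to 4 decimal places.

seg 1 [0°–106.3°] cycloidal, h=21: full span → s += 21 → s = 21.0000
seg 2 [106.3°–141.6°] simple-harmonic, h=-17: full span → s += -17 → s = 4.0000
seg 3 [141.6°–171.5°] dwell: s stays 4.0000
seg 4 [171.5°–311.8°] cycloidal, h=27: θ=178.8° here. β=7.3, B=140.3. 27·(0.0520 − sin(2π·0.0520)/(2π)) = 0.0249 → s = 4.0249
radial distance = base radius + s = 13 + 4.0249 = 17.0249

17.0249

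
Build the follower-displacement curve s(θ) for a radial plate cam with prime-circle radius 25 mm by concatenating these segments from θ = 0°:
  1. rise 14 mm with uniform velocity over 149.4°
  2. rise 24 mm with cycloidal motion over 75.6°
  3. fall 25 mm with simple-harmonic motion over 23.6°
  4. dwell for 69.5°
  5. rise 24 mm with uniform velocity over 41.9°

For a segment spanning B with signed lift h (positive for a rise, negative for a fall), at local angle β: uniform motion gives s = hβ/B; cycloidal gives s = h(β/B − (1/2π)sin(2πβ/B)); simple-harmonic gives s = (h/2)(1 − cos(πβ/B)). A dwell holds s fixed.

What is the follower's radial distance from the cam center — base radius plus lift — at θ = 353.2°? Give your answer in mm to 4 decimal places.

seg 1 [0°–149.4°] uniform, h=14: full span → s += 14 → s = 14.0000
seg 2 [149.4°–225°] cycloidal, h=24: full span → s += 24 → s = 38.0000
seg 3 [225°–248.6°] simple-harmonic, h=-25: full span → s += -25 → s = 13.0000
seg 4 [248.6°–318.1°] dwell: s stays 13.0000
seg 5 [318.1°–360°] uniform, h=24: θ=353.2° here. β=35.1, B=41.9. 24·35.1/41.9 = 20.1050 → s = 33.1050
radial distance = base radius + s = 25 + 33.1050 = 58.1050

58.1050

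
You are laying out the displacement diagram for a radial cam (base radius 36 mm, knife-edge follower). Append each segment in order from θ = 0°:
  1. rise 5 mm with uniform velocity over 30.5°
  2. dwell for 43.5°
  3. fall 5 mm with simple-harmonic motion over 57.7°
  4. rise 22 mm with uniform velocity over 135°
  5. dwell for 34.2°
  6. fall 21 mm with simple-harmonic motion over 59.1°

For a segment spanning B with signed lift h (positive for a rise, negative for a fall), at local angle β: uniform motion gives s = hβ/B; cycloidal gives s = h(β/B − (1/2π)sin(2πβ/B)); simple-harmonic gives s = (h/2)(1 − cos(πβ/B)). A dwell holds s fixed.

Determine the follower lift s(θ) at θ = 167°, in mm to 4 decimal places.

seg 1 [0°–30.5°] uniform, h=5: full span → s += 5 → s = 5.0000
seg 2 [30.5°–74°] dwell: s stays 5.0000
seg 3 [74°–131.7°] simple-harmonic, h=-5: full span → s += -5 → s = 0.0000
seg 4 [131.7°–266.7°] uniform, h=22: θ=167° here. β=35.3, B=135. 22·35.3/135 = 5.7526 → s = 5.7526

5.7526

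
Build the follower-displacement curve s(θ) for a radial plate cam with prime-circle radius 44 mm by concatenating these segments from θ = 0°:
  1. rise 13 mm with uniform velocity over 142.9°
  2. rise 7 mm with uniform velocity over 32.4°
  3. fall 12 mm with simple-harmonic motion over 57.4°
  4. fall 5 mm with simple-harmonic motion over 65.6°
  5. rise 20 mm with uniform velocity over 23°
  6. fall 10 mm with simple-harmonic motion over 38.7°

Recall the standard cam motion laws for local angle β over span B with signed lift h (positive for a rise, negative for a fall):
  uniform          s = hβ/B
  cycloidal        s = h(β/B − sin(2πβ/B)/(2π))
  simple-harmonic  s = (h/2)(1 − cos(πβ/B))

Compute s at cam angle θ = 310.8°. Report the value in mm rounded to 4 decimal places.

seg 1 [0°–142.9°] uniform, h=13: full span → s += 13 → s = 13.0000
seg 2 [142.9°–175.3°] uniform, h=7: full span → s += 7 → s = 20.0000
seg 3 [175.3°–232.7°] simple-harmonic, h=-12: full span → s += -12 → s = 8.0000
seg 4 [232.7°–298.3°] simple-harmonic, h=-5: full span → s += -5 → s = 3.0000
seg 5 [298.3°–321.3°] uniform, h=20: θ=310.8° here. β=12.5, B=23. 20·12.5/23 = 10.8696 → s = 13.8696

13.8696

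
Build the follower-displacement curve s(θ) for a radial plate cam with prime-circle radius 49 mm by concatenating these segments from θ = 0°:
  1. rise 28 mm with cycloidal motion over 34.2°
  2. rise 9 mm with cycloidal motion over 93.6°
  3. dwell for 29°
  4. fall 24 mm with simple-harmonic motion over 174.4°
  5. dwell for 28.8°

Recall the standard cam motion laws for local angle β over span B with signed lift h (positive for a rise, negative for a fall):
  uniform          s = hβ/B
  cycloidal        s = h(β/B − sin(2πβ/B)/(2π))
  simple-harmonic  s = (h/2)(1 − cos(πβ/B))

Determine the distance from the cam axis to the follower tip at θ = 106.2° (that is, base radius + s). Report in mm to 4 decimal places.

seg 1 [0°–34.2°] cycloidal, h=28: full span → s += 28 → s = 28.0000
seg 2 [34.2°–127.8°] cycloidal, h=9: θ=106.2° here. β=72, B=93.6. 9·(0.7692 − sin(2π·0.7692)/(2π)) = 8.3450 → s = 36.3450
radial distance = base radius + s = 49 + 36.3450 = 85.3450

85.3450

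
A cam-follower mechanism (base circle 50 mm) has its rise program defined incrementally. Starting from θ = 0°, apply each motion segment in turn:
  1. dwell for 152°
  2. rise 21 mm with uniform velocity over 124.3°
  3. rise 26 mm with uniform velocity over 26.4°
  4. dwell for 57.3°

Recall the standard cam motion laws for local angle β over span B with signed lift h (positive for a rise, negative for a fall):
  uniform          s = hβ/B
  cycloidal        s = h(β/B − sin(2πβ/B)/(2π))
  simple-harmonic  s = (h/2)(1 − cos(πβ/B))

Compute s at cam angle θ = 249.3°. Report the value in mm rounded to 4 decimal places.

seg 1 [0°–152°] dwell: s stays 0.0000
seg 2 [152°–276.3°] uniform, h=21: θ=249.3° here. β=97.3, B=124.3. 21·97.3/124.3 = 16.4385 → s = 16.4385

16.4385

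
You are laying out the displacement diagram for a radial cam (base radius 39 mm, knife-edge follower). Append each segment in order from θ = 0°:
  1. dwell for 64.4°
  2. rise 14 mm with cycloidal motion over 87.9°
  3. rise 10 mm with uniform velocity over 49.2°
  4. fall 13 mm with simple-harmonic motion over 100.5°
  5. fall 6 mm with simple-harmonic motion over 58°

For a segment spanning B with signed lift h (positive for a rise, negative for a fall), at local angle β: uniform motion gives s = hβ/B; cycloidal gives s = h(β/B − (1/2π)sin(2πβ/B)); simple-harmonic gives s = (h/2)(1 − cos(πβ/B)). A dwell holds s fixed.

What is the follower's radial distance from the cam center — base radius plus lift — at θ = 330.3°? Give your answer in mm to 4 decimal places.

seg 1 [0°–64.4°] dwell: s stays 0.0000
seg 2 [64.4°–152.3°] cycloidal, h=14: full span → s += 14 → s = 14.0000
seg 3 [152.3°–201.5°] uniform, h=10: full span → s += 10 → s = 24.0000
seg 4 [201.5°–302°] simple-harmonic, h=-13: full span → s += -13 → s = 11.0000
seg 5 [302°–360°] simple-harmonic, h=-6: θ=330.3° here. β=28.3, B=58. -6/2·(1 − cos(π·0.4879)) = -2.8863 → s = 8.1137
radial distance = base radius + s = 39 + 8.1137 = 47.1137

47.1137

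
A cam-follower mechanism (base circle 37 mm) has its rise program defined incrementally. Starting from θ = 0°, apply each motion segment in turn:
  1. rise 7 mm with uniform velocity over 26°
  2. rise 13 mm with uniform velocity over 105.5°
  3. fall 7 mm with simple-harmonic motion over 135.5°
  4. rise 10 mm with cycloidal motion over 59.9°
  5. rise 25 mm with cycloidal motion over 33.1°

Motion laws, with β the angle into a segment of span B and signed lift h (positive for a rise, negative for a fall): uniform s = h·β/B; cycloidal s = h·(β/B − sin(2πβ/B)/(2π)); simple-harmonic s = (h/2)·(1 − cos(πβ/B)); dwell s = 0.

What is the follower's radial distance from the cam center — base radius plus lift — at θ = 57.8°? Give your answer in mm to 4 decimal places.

seg 1 [0°–26°] uniform, h=7: full span → s += 7 → s = 7.0000
seg 2 [26°–131.5°] uniform, h=13: θ=57.8° here. β=31.8, B=105.5. 13·31.8/105.5 = 3.9185 → s = 10.9185
radial distance = base radius + s = 37 + 10.9185 = 47.9185

47.9185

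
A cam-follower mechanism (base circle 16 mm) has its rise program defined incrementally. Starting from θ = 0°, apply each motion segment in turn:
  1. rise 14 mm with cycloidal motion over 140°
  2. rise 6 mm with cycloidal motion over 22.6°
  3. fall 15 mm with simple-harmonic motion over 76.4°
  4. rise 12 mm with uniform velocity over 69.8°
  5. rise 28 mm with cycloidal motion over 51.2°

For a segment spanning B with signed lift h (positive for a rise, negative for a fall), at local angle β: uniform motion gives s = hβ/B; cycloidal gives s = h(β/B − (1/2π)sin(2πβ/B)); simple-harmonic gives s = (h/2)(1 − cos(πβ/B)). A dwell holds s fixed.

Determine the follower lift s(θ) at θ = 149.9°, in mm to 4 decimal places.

seg 1 [0°–140°] cycloidal, h=14: full span → s += 14 → s = 14.0000
seg 2 [140°–162.6°] cycloidal, h=6: θ=149.9° here. β=9.9, B=22.6. 6·(0.4381 − sin(2π·0.4381)/(2π)) = 2.2660 → s = 16.2660

16.2660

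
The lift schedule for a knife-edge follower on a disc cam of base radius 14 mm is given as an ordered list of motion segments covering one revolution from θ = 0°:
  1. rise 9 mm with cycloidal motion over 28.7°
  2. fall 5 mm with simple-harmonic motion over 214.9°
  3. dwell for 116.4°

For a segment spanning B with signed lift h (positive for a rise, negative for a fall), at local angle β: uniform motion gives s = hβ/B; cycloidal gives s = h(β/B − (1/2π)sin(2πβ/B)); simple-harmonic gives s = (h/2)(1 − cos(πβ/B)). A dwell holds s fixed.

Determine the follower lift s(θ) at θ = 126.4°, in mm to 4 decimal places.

seg 1 [0°–28.7°] cycloidal, h=9: full span → s += 9 → s = 9.0000
seg 2 [28.7°–243.6°] simple-harmonic, h=-5: θ=126.4° here. β=97.7, B=214.9. -5/2·(1 − cos(π·0.4546)) = -2.1449 → s = 6.8551

6.8551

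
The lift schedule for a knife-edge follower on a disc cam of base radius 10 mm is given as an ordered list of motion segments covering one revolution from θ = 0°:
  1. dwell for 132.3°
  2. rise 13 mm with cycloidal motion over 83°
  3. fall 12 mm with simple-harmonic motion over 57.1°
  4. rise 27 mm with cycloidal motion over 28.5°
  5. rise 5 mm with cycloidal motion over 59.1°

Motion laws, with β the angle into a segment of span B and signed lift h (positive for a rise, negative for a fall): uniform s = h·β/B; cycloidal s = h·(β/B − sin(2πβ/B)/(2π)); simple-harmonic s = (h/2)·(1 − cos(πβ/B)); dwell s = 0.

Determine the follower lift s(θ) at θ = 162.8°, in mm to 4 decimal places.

seg 1 [0°–132.3°] dwell: s stays 0.0000
seg 2 [132.3°–215.3°] cycloidal, h=13: θ=162.8° here. β=30.5, B=83. 13·(0.3675 − sin(2π·0.3675)/(2π)) = 3.2465 → s = 3.2465

3.2465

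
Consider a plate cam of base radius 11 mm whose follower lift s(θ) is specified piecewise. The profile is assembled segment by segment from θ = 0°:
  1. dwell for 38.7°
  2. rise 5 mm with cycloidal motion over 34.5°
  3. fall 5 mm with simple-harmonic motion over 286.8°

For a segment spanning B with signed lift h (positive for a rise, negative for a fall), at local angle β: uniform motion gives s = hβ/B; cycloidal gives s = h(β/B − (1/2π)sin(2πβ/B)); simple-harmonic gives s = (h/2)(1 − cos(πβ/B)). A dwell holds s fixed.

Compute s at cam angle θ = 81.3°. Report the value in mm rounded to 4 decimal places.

seg 1 [0°–38.7°] dwell: s stays 0.0000
seg 2 [38.7°–73.2°] cycloidal, h=5: full span → s += 5 → s = 5.0000
seg 3 [73.2°–360°] simple-harmonic, h=-5: θ=81.3° here. β=8.1, B=286.8. -5/2·(1 − cos(π·0.0282)) = -0.0098 → s = 4.9902

4.9902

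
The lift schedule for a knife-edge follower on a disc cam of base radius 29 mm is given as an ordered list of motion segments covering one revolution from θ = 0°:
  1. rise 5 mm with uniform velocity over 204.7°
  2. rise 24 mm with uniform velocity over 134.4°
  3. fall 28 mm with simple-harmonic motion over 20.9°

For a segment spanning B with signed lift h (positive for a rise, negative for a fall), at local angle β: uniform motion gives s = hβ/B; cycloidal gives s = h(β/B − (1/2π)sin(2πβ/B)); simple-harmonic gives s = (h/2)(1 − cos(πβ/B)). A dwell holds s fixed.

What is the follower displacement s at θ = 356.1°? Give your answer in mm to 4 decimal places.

seg 1 [0°–204.7°] uniform, h=5: full span → s += 5 → s = 5.0000
seg 2 [204.7°–339.1°] uniform, h=24: full span → s += 24 → s = 29.0000
seg 3 [339.1°–360°] simple-harmonic, h=-28: θ=356.1° here. β=17, B=20.9. -28/2·(1 − cos(π·0.8134)) = -25.6624 → s = 3.3376

3.3376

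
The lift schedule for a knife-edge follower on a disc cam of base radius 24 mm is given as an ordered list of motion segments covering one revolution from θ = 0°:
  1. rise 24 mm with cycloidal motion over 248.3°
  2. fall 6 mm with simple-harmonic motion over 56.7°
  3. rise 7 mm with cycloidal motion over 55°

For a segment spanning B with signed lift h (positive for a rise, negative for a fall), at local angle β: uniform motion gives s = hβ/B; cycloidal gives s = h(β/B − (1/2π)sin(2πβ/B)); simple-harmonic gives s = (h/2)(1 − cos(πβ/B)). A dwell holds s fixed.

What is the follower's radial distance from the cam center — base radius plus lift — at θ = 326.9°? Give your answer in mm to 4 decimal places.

seg 1 [0°–248.3°] cycloidal, h=24: full span → s += 24 → s = 24.0000
seg 2 [248.3°–305°] simple-harmonic, h=-6: full span → s += -6 → s = 18.0000
seg 3 [305°–360°] cycloidal, h=7: θ=326.9° here. β=21.9, B=55. 7·(0.3982 − sin(2π·0.3982)/(2π)) = 2.1222 → s = 20.1222
radial distance = base radius + s = 24 + 20.1222 = 44.1222

44.1222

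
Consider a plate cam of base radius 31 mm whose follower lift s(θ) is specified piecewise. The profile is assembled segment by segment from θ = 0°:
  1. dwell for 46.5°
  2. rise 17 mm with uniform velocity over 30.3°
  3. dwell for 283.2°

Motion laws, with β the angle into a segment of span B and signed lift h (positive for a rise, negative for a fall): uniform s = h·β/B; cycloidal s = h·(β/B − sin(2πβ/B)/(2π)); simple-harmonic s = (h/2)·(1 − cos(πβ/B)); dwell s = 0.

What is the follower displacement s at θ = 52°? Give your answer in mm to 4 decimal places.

seg 1 [0°–46.5°] dwell: s stays 0.0000
seg 2 [46.5°–76.8°] uniform, h=17: θ=52° here. β=5.5, B=30.3. 17·5.5/30.3 = 3.0858 → s = 3.0858

3.0858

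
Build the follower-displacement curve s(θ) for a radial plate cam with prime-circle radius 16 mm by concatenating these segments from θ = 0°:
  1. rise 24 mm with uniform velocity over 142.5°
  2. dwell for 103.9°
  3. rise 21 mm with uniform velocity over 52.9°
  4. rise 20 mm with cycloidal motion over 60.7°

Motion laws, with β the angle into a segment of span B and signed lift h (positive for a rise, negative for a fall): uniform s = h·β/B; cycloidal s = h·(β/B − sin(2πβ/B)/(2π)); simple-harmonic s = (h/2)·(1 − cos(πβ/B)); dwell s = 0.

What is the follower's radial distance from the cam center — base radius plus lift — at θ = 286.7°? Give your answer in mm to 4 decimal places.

seg 1 [0°–142.5°] uniform, h=24: full span → s += 24 → s = 24.0000
seg 2 [142.5°–246.4°] dwell: s stays 24.0000
seg 3 [246.4°–299.3°] uniform, h=21: θ=286.7° here. β=40.3, B=52.9. 21·40.3/52.9 = 15.9981 → s = 39.9981
radial distance = base radius + s = 16 + 39.9981 = 55.9981

55.9981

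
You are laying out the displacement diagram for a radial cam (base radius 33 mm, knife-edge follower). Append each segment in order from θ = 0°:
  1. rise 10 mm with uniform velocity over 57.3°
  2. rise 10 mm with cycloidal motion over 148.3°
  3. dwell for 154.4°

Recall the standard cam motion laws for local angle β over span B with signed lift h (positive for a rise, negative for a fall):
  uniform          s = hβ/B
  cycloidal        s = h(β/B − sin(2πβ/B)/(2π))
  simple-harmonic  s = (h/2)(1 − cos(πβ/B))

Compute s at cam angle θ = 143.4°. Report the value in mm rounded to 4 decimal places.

seg 1 [0°–57.3°] uniform, h=10: full span → s += 10 → s = 10.0000
seg 2 [57.3°–205.6°] cycloidal, h=10: θ=143.4° here. β=86.1, B=148.3. 10·(0.5806 − sin(2π·0.5806)/(2π)) = 6.5776 → s = 16.5776

16.5776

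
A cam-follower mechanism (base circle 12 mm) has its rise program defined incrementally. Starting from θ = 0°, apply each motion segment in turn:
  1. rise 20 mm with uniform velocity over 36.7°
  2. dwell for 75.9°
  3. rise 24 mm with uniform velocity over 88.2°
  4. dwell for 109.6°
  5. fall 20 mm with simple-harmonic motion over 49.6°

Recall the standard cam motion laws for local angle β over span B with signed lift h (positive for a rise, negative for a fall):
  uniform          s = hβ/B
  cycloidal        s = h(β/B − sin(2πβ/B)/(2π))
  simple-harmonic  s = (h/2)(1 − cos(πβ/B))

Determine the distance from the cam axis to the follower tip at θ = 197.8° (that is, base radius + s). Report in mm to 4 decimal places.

seg 1 [0°–36.7°] uniform, h=20: full span → s += 20 → s = 20.0000
seg 2 [36.7°–112.6°] dwell: s stays 20.0000
seg 3 [112.6°–200.8°] uniform, h=24: θ=197.8° here. β=85.2, B=88.2. 24·85.2/88.2 = 23.1837 → s = 43.1837
radial distance = base radius + s = 12 + 43.1837 = 55.1837

55.1837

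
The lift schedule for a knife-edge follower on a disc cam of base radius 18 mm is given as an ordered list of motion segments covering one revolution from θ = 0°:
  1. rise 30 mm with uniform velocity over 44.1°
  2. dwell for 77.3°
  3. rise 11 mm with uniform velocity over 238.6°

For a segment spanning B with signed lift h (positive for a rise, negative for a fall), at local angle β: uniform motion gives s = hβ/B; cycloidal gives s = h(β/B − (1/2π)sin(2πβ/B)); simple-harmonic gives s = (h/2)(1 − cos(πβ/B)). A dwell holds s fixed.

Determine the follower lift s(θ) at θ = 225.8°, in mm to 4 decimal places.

seg 1 [0°–44.1°] uniform, h=30: full span → s += 30 → s = 30.0000
seg 2 [44.1°–121.4°] dwell: s stays 30.0000
seg 3 [121.4°–360°] uniform, h=11: θ=225.8° here. β=104.4, B=238.6. 11·104.4/238.6 = 4.8131 → s = 34.8131

34.8131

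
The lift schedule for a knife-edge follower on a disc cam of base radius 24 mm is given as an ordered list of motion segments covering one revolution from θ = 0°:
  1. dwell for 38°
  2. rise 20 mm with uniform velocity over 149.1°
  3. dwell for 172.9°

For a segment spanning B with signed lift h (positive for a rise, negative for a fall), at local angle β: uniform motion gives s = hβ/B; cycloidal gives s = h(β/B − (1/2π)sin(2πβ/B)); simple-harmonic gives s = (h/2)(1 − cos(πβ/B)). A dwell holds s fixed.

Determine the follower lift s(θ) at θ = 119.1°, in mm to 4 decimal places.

seg 1 [0°–38°] dwell: s stays 0.0000
seg 2 [38°–187.1°] uniform, h=20: θ=119.1° here. β=81.1, B=149.1. 20·81.1/149.1 = 10.8786 → s = 10.8786

10.8786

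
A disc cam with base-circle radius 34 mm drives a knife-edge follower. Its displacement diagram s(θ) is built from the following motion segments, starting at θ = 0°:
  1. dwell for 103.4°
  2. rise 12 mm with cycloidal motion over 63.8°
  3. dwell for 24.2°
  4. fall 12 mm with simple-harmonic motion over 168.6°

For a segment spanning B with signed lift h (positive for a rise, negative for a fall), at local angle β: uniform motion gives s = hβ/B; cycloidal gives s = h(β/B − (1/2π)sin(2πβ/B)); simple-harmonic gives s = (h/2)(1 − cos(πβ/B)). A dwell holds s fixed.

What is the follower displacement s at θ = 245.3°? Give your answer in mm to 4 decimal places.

seg 1 [0°–103.4°] dwell: s stays 0.0000
seg 2 [103.4°–167.2°] cycloidal, h=12: full span → s += 12 → s = 12.0000
seg 3 [167.2°–191.4°] dwell: s stays 12.0000
seg 4 [191.4°–360°] simple-harmonic, h=-12: θ=245.3° here. β=53.9, B=168.6. -12/2·(1 − cos(π·0.3197)) = -2.7801 → s = 9.2199

9.2199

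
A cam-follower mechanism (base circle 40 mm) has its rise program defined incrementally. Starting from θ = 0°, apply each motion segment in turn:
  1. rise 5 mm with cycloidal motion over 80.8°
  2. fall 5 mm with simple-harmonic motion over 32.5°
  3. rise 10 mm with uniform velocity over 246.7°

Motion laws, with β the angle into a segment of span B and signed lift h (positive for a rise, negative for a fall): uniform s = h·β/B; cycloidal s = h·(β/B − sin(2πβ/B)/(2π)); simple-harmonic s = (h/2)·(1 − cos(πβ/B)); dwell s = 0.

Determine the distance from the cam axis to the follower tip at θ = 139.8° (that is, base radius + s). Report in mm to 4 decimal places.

seg 1 [0°–80.8°] cycloidal, h=5: full span → s += 5 → s = 5.0000
seg 2 [80.8°–113.3°] simple-harmonic, h=-5: full span → s += -5 → s = 0.0000
seg 3 [113.3°–360°] uniform, h=10: θ=139.8° here. β=26.5, B=246.7. 10·26.5/246.7 = 1.0742 → s = 1.0742
radial distance = base radius + s = 40 + 1.0742 = 41.0742

41.0742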